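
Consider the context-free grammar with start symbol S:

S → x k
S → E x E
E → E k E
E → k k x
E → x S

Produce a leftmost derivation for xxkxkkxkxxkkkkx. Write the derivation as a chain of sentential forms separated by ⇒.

S ⇒ ExE ⇒ xSxE ⇒ xxkxE ⇒ xxkxEkE ⇒ xxkxEkEkE ⇒ xxkxkkxkEkE ⇒ xxkxkkxkxSkE ⇒ xxkxkkxkxxkkE ⇒ xxkxkkxkxxkkkkx

S ⇒ ExE   [S → E x E]
ExE ⇒ xSxE   [E → x S]
xSxE ⇒ xxkxE   [S → x k]
xxkxE ⇒ xxkxEkE   [E → E k E]
xxkxEkE ⇒ xxkxEkEkE   [E → E k E]
xxkxEkEkE ⇒ xxkxkkxkEkE   [E → k k x]
xxkxkkxkEkE ⇒ xxkxkkxkxSkE   [E → x S]
xxkxkkxkxSkE ⇒ xxkxkkxkxxkkE   [S → x k]
xxkxkkxkxxkkE ⇒ xxkxkkxkxxkkkkx   [E → k k x]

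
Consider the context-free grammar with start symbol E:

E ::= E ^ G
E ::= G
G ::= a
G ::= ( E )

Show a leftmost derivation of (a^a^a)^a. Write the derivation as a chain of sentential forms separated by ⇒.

E ⇒ E^G   [E ::= E ^ G]
E^G ⇒ G^G   [E ::= G]
G^G ⇒ (E)^G   [G ::= ( E )]
(E)^G ⇒ (E^G)^G   [E ::= E ^ G]
(E^G)^G ⇒ (E^G^G)^G   [E ::= E ^ G]
(E^G^G)^G ⇒ (G^G^G)^G   [E ::= G]
(G^G^G)^G ⇒ (a^G^G)^G   [G ::= a]
(a^G^G)^G ⇒ (a^a^G)^G   [G ::= a]
(a^a^G)^G ⇒ (a^a^a)^G   [G ::= a]
(a^a^a)^G ⇒ (a^a^a)^a   [G ::= a]

E ⇒ E^G ⇒ G^G ⇒ (E)^G ⇒ (E^G)^G ⇒ (E^G^G)^G ⇒ (G^G^G)^G ⇒ (a^G^G)^G ⇒ (a^a^G)^G ⇒ (a^a^a)^G ⇒ (a^a^a)^a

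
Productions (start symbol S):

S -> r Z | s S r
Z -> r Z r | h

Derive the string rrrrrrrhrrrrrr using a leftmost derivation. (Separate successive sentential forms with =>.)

S => rZ => rrZr => rrrZrr => rrrrZrrr => rrrrrZrrrr => rrrrrrZrrrrr => rrrrrrrZrrrrrr => rrrrrrrhrrrrrr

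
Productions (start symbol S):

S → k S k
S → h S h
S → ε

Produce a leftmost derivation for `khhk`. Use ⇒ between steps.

S ⇒ kSk ⇒ khShk ⇒ khhk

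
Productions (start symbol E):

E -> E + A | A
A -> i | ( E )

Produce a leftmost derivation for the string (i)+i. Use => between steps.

E => E+A   [E -> E + A]
E+A => A+A   [E -> A]
A+A => (E)+A   [A -> ( E )]
(E)+A => (A)+A   [E -> A]
(A)+A => (i)+A   [A -> i]
(i)+A => (i)+i   [A -> i]

E=>E+A=>A+A=>(E)+A=>(A)+A=>(i)+A=>(i)+i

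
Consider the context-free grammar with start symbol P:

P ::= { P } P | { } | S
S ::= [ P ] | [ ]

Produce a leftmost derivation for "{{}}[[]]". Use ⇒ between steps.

P⇒{P}P⇒{{}}P⇒{{}}S⇒{{}}[P]⇒{{}}[S]⇒{{}}[[]]

P ⇒ {P}P   [P ::= { P } P]
{P}P ⇒ {{}}P   [P ::= { }]
{{}}P ⇒ {{}}S   [P ::= S]
{{}}S ⇒ {{}}[P]   [S ::= [ P ]]
{{}}[P] ⇒ {{}}[S]   [P ::= S]
{{}}[S] ⇒ {{}}[[]]   [S ::= [ ]]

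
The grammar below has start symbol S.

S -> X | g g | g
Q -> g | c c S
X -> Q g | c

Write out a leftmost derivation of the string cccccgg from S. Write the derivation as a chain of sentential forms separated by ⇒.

S ⇒ X ⇒ Qg ⇒ ccSg ⇒ ccXg ⇒ ccQgg ⇒ ccccSgg ⇒ ccccXgg ⇒ cccccgg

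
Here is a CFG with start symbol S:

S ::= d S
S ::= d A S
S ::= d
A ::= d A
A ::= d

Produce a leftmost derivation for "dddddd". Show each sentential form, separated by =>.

S => dS => ddS => dddAS => ddddAS => dddddS => dddddd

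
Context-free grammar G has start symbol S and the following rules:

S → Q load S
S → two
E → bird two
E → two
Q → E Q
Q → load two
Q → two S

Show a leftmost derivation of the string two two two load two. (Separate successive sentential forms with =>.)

S => Q load S   [S → Q load S]
Q load S => E Q load S   [Q → E Q]
E Q load S => two Q load S   [E → two]
two Q load S => two two S load S   [Q → two S]
two two S load S => two two two load S   [S → two]
two two two load S => two two two load two   [S → two]

S => Q load S => E Q load S => two Q load S => two two S load S => two two two load S => two two two load two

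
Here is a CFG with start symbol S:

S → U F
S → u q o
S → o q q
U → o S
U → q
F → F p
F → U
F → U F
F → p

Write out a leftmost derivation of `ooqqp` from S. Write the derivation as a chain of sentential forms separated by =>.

S => UF => oSF => ooqqF => ooqqp

S => UF   [S → U F]
UF => oSF   [U → o S]
oSF => ooqqF   [S → o q q]
ooqqF => ooqqp   [F → p]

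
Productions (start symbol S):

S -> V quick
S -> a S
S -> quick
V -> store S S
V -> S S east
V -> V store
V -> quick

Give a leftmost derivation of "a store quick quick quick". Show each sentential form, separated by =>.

S => a S => a V quick => a store S S quick => a store quick S quick => a store quick quick quick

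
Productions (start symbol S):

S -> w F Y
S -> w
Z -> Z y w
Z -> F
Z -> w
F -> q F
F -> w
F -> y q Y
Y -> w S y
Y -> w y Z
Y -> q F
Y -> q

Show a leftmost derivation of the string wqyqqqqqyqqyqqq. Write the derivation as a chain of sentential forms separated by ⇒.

S ⇒ wFY ⇒ wqFY ⇒ wqyqYY ⇒ wqyqqFY ⇒ wqyqqqFY ⇒ wqyqqqqFY ⇒ wqyqqqqqFY ⇒ wqyqqqqqyqYY ⇒ wqyqqqqqyqqFY ⇒ wqyqqqqqyqqyqYY ⇒ wqyqqqqqyqqyqqY ⇒ wqyqqqqqyqqyqqq

S ⇒ wFY   [S -> w F Y]
wFY ⇒ wqFY   [F -> q F]
wqFY ⇒ wqyqYY   [F -> y q Y]
wqyqYY ⇒ wqyqqFY   [Y -> q F]
wqyqqFY ⇒ wqyqqqFY   [F -> q F]
wqyqqqFY ⇒ wqyqqqqFY   [F -> q F]
wqyqqqqFY ⇒ wqyqqqqqFY   [F -> q F]
wqyqqqqqFY ⇒ wqyqqqqqyqYY   [F -> y q Y]
wqyqqqqqyqYY ⇒ wqyqqqqqyqqFY   [Y -> q F]
wqyqqqqqyqqFY ⇒ wqyqqqqqyqqyqYY   [F -> y q Y]
wqyqqqqqyqqyqYY ⇒ wqyqqqqqyqqyqqY   [Y -> q]
wqyqqqqqyqqyqqY ⇒ wqyqqqqqyqqyqqq   [Y -> q]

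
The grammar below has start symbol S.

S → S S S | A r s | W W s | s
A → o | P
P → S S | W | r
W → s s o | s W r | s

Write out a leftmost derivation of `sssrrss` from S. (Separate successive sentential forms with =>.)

S => WWs   [S → W W s]
WWs => sWrWs   [W → s W r]
sWrWs => ssWrrWs   [W → s W r]
ssWrrWs => sssrrWs   [W → s]
sssrrWs => sssrrss   [W → s]

S=>WWs=>sWrWs=>ssWrrWs=>sssrrWs=>sssrrss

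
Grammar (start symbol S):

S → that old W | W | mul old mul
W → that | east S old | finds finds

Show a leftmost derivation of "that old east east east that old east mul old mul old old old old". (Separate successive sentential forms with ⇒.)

S ⇒ that old W   [S → that old W]
that old W ⇒ that old east S old   [W → east S old]
that old east S old ⇒ that old east W old   [S → W]
that old east W old ⇒ that old east east S old old   [W → east S old]
that old east east S old old ⇒ that old east east W old old   [S → W]
that old east east W old old ⇒ that old east east east S old old old   [W → east S old]
that old east east east S old old old ⇒ that old east east east that old W old old old   [S → that old W]
that old east east east that old W old old old ⇒ that old east east east that old east S old old old old   [W → east S old]
that old east east east that old east S old old old old ⇒ that old east east east that old east mul old mul old old old old   [S → mul old mul]

S ⇒ that old W ⇒ that old east S old ⇒ that old east W old ⇒ that old east east S old old ⇒ that old east east W old old ⇒ that old east east east S old old old ⇒ that old east east east that old W old old old ⇒ that old east east east that old east S old old old old ⇒ that old east east east that old east mul old mul old old old old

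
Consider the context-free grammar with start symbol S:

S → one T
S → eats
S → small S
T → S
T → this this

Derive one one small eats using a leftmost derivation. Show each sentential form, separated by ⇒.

S ⇒ one T ⇒ one S ⇒ one one T ⇒ one one S ⇒ one one small S ⇒ one one small eats

S ⇒ one T   [S → one T]
one T ⇒ one S   [T → S]
one S ⇒ one one T   [S → one T]
one one T ⇒ one one S   [T → S]
one one S ⇒ one one small S   [S → small S]
one one small S ⇒ one one small eats   [S → eats]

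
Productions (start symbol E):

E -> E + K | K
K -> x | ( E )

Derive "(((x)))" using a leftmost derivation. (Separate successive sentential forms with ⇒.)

E ⇒ K ⇒ (E) ⇒ (K) ⇒ ((E)) ⇒ ((K)) ⇒ (((E))) ⇒ (((K))) ⇒ (((x)))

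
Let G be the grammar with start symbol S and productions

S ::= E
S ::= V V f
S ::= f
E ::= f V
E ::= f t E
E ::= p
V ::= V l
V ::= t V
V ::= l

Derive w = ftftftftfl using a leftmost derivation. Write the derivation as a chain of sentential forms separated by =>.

S => E => ftE => ftftE => ftftftE => ftftftftE => ftftftftfV => ftftftftfl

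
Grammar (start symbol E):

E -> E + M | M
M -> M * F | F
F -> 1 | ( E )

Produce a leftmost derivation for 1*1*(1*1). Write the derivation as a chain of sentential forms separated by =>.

E=>M=>M*F=>M*F*F=>F*F*F=>1*F*F=>1*1*F=>1*1*(E)=>1*1*(M)=>1*1*(M*F)=>1*1*(F*F)=>1*1*(1*F)=>1*1*(1*1)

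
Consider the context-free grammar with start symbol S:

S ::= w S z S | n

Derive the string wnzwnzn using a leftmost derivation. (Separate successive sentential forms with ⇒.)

S⇒wSzS⇒wnzS⇒wnzwSzS⇒wnzwnzS⇒wnzwnzn

S ⇒ wSzS   [S ::= w S z S]
wSzS ⇒ wnzS   [S ::= n]
wnzS ⇒ wnzwSzS   [S ::= w S z S]
wnzwSzS ⇒ wnzwnzS   [S ::= n]
wnzwnzS ⇒ wnzwnzn   [S ::= n]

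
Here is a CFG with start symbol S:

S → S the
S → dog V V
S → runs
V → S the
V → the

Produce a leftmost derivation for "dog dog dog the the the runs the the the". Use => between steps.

S => dog V V => dog S the V => dog dog V V the V => dog dog S the V the V => dog dog dog V V the V the V => dog dog dog the V the V the V => dog dog dog the the the V the V => dog dog dog the the the S the the V => dog dog dog the the the runs the the V => dog dog dog the the the runs the the the

S => dog V V   [S → dog V V]
dog V V => dog S the V   [V → S the]
dog S the V => dog dog V V the V   [S → dog V V]
dog dog V V the V => dog dog S the V the V   [V → S the]
dog dog S the V the V => dog dog dog V V the V the V   [S → dog V V]
dog dog dog V V the V the V => dog dog dog the V the V the V   [V → the]
dog dog dog the V the V the V => dog dog dog the the the V the V   [V → the]
dog dog dog the the the V the V => dog dog dog the the the S the the V   [V → S the]
dog dog dog the the the S the the V => dog dog dog the the the runs the the V   [S → runs]
dog dog dog the the the runs the the V => dog dog dog the the the runs the the the   [V → the]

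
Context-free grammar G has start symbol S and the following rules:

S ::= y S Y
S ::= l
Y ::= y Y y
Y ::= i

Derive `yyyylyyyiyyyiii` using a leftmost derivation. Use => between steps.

S => ySY   [S ::= y S Y]
ySY => yySYY   [S ::= y S Y]
yySYY => yyySYYY   [S ::= y S Y]
yyySYYY => yyyySYYYY   [S ::= y S Y]
yyyySYYYY => yyyylYYYY   [S ::= l]
yyyylYYYY => yyyylyYyYYY   [Y ::= y Y y]
yyyylyYyYYY => yyyylyyYyyYYY   [Y ::= y Y y]
yyyylyyYyyYYY => yyyylyyyYyyyYYY   [Y ::= y Y y]
yyyylyyyYyyyYYY => yyyylyyyiyyyYYY   [Y ::= i]
yyyylyyyiyyyYYY => yyyylyyyiyyyiYY   [Y ::= i]
yyyylyyyiyyyiYY => yyyylyyyiyyyiiY   [Y ::= i]
yyyylyyyiyyyiiY => yyyylyyyiyyyiii   [Y ::= i]

S => ySY => yySYY => yyySYYY => yyyySYYYY => yyyylYYYY => yyyylyYyYYY => yyyylyyYyyYYY => yyyylyyyYyyyYYY => yyyylyyyiyyyYYY => yyyylyyyiyyyiYY => yyyylyyyiyyyiiY => yyyylyyyiyyyiii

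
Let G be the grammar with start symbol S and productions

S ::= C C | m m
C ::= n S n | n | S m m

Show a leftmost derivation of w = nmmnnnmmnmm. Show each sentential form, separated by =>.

S => CC => nSnC => nmmnC => nmmnSmm => nmmnCCmm => nmmnSmmCmm => nmmnCCmmCmm => nmmnnCmmCmm => nmmnnnmmCmm => nmmnnnmmnmm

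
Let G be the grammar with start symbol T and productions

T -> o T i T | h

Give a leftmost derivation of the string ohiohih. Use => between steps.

T => oTiT => ohiT => ohioTiT => ohiohiT => ohiohih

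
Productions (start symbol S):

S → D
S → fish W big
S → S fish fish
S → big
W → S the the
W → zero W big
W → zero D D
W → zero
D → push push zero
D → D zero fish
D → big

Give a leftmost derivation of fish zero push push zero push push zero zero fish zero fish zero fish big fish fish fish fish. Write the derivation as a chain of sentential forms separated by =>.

S => S fish fish   [S → S fish fish]
S fish fish => S fish fish fish fish   [S → S fish fish]
S fish fish fish fish => fish W big fish fish fish fish   [S → fish W big]
fish W big fish fish fish fish => fish zero D D big fish fish fish fish   [W → zero D D]
fish zero D D big fish fish fish fish => fish zero push push zero D big fish fish fish fish   [D → push push zero]
fish zero push push zero D big fish fish fish fish => fish zero push push zero D zero fish big fish fish fish fish   [D → D zero fish]
fish zero push push zero D zero fish big fish fish fish fish => fish zero push push zero D zero fish zero fish big fish fish fish fish   [D → D zero fish]
fish zero push push zero D zero fish zero fish big fish fish fish fish => fish zero push push zero D zero fish zero fish zero fish big fish fish fish fish   [D → D zero fish]
fish zero push push zero D zero fish zero fish zero fish big fish fish fish fish => fish zero push push zero push push zero zero fish zero fish zero fish big fish fish fish fish   [D → push push zero]

S => S fish fish => S fish fish fish fish => fish W big fish fish fish fish => fish zero D D big fish fish fish fish => fish zero push push zero D big fish fish fish fish => fish zero push push zero D zero fish big fish fish fish fish => fish zero push push zero D zero fish zero fish big fish fish fish fish => fish zero push push zero D zero fish zero fish zero fish big fish fish fish fish => fish zero push push zero push push zero zero fish zero fish zero fish big fish fish fish fish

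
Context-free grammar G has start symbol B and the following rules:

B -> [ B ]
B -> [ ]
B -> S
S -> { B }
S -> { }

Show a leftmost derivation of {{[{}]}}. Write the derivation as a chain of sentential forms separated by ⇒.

B ⇒ S ⇒ {B} ⇒ {S} ⇒ {{B}} ⇒ {{[B]}} ⇒ {{[S]}} ⇒ {{[{}]}}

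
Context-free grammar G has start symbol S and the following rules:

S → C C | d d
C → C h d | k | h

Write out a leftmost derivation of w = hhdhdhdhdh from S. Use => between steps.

S=>CC=>ChdC=>ChdhdC=>ChdhdhdC=>ChdhdhdhdC=>hhdhdhdhdC=>hhdhdhdhdh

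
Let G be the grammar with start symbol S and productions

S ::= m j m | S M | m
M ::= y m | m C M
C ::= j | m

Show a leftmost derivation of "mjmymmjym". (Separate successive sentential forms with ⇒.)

S⇒SM⇒SMM⇒mjmMM⇒mjmymM⇒mjmymmCM⇒mjmymmjM⇒mjmymmjym

S ⇒ SM   [S ::= S M]
SM ⇒ SMM   [S ::= S M]
SMM ⇒ mjmMM   [S ::= m j m]
mjmMM ⇒ mjmymM   [M ::= y m]
mjmymM ⇒ mjmymmCM   [M ::= m C M]
mjmymmCM ⇒ mjmymmjM   [C ::= j]
mjmymmjM ⇒ mjmymmjym   [M ::= y m]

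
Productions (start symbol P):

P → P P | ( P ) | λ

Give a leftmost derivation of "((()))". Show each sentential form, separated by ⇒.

P ⇒ PP ⇒ PPP ⇒ (P)PP ⇒ (PP)PP ⇒ ((P)P)PP ⇒ ((PP)P)PP ⇒ (((P)P)P)PP ⇒ ((()P)P)PP ⇒ ((())P)PP ⇒ ((()))PP ⇒ ((()))P ⇒ ((()))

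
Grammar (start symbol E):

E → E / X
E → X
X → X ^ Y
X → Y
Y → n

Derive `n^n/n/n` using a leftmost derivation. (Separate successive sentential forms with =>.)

E => E/X   [E → E / X]
E/X => E/X/X   [E → E / X]
E/X/X => X/X/X   [E → X]
X/X/X => X^Y/X/X   [X → X ^ Y]
X^Y/X/X => Y^Y/X/X   [X → Y]
Y^Y/X/X => n^Y/X/X   [Y → n]
n^Y/X/X => n^n/X/X   [Y → n]
n^n/X/X => n^n/Y/X   [X → Y]
n^n/Y/X => n^n/n/X   [Y → n]
n^n/n/X => n^n/n/Y   [X → Y]
n^n/n/Y => n^n/n/n   [Y → n]

E => E/X => E/X/X => X/X/X => X^Y/X/X => Y^Y/X/X => n^Y/X/X => n^n/X/X => n^n/Y/X => n^n/n/X => n^n/n/Y => n^n/n/n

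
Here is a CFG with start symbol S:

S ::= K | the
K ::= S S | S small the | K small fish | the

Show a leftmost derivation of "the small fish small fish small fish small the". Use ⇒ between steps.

S ⇒ K ⇒ S small the ⇒ K small the ⇒ K small fish small the ⇒ K small fish small fish small the ⇒ K small fish small fish small fish small the ⇒ the small fish small fish small fish small the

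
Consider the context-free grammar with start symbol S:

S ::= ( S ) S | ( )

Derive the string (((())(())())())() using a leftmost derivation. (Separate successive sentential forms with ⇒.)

S⇒(S)S⇒((S)S)S⇒(((S)S)S)S⇒(((())S)S)S⇒(((())(S)S)S)S⇒(((())(())S)S)S⇒(((())(())())S)S⇒(((())(())())())S⇒(((())(())())())()

S ⇒ (S)S   [S ::= ( S ) S]
(S)S ⇒ ((S)S)S   [S ::= ( S ) S]
((S)S)S ⇒ (((S)S)S)S   [S ::= ( S ) S]
(((S)S)S)S ⇒ (((())S)S)S   [S ::= ( )]
(((())S)S)S ⇒ (((())(S)S)S)S   [S ::= ( S ) S]
(((())(S)S)S)S ⇒ (((())(())S)S)S   [S ::= ( )]
(((())(())S)S)S ⇒ (((())(())())S)S   [S ::= ( )]
(((())(())())S)S ⇒ (((())(())())())S   [S ::= ( )]
(((())(())())())S ⇒ (((())(())())())()   [S ::= ( )]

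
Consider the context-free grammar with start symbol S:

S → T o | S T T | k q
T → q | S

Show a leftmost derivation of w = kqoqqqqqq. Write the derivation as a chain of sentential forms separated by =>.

S => STT   [S → S T T]
STT => STTTT   [S → S T T]
STTTT => STTTTTT   [S → S T T]
STTTTTT => ToTTTTTT   [S → T o]
ToTTTTTT => SoTTTTTT   [T → S]
SoTTTTTT => kqoTTTTTT   [S → k q]
kqoTTTTTT => kqoqTTTTT   [T → q]
kqoqTTTTT => kqoqqTTTT   [T → q]
kqoqqTTTT => kqoqqqTTT   [T → q]
kqoqqqTTT => kqoqqqqTT   [T → q]
kqoqqqqTT => kqoqqqqqT   [T → q]
kqoqqqqqT => kqoqqqqqq   [T → q]

S => STT => STTTT => STTTTTT => ToTTTTTT => SoTTTTTT => kqoTTTTTT => kqoqTTTTT => kqoqqTTTT => kqoqqqTTT => kqoqqqqTT => kqoqqqqqT => kqoqqqqqq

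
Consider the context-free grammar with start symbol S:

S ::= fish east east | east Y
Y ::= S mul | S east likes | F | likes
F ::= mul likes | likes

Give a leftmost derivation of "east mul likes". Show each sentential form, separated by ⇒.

S ⇒ east Y   [S ::= east Y]
east Y ⇒ east F   [Y ::= F]
east F ⇒ east mul likes   [F ::= mul likes]

S ⇒ east Y ⇒ east F ⇒ east mul likes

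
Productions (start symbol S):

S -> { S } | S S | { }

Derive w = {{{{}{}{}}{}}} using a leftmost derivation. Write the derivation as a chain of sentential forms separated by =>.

S => {S}   [S -> { S }]
{S} => {{S}}   [S -> { S }]
{{S}} => {{SS}}   [S -> S S]
{{SS}} => {{{S}S}}   [S -> { S }]
{{{S}S}} => {{{SS}S}}   [S -> S S]
{{{SS}S}} => {{{SSS}S}}   [S -> S S]
{{{SSS}S}} => {{{{}SS}S}}   [S -> { }]
{{{{}SS}S}} => {{{{}{}S}S}}   [S -> { }]
{{{{}{}S}S}} => {{{{}{}{}}S}}   [S -> { }]
{{{{}{}{}}S}} => {{{{}{}{}}{}}}   [S -> { }]

S => {S} => {{S}} => {{SS}} => {{{S}S}} => {{{SS}S}} => {{{SSS}S}} => {{{{}SS}S}} => {{{{}{}S}S}} => {{{{}{}{}}S}} => {{{{}{}{}}{}}}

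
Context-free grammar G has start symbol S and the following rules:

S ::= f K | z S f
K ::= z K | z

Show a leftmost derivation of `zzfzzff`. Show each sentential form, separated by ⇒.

S⇒zSf⇒zzSff⇒zzfKff⇒zzfzKff⇒zzfzzff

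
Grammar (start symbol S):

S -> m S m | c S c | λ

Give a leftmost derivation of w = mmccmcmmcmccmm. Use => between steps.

S => mSm => mmSmm => mmcScmm => mmccSccmm => mmccmSmccmm => mmccmcScmccmm => mmccmcmSmcmccmm => mmccmcmmcmccmm

S => mSm   [S -> m S m]
mSm => mmSmm   [S -> m S m]
mmSmm => mmcScmm   [S -> c S c]
mmcScmm => mmccSccmm   [S -> c S c]
mmccSccmm => mmccmSmccmm   [S -> m S m]
mmccmSmccmm => mmccmcScmccmm   [S -> c S c]
mmccmcScmccmm => mmccmcmSmcmccmm   [S -> m S m]
mmccmcmSmcmccmm => mmccmcmmcmccmm   [S -> λ]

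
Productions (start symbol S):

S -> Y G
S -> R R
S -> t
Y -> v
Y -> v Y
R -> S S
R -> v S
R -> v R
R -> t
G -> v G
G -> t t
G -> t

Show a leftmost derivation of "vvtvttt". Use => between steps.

S => RR   [S -> R R]
RR => vRR   [R -> v R]
vRR => vSSR   [R -> S S]
vSSR => vRRSR   [S -> R R]
vRRSR => vvSRSR   [R -> v S]
vvSRSR => vvtRSR   [S -> t]
vvtRSR => vvtvRSR   [R -> v R]
vvtvRSR => vvtvtSR   [R -> t]
vvtvtSR => vvtvttR   [S -> t]
vvtvttR => vvtvttt   [R -> t]

S=>RR=>vRR=>vSSR=>vRRSR=>vvSRSR=>vvtRSR=>vvtvRSR=>vvtvtSR=>vvtvttR=>vvtvttt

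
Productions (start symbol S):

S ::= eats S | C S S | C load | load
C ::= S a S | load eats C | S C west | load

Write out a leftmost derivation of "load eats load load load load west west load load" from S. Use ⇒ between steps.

S ⇒ C S S   [S ::= C S S]
C S S ⇒ load eats C S S   [C ::= load eats C]
load eats C S S ⇒ load eats S C west S S   [C ::= S C west]
load eats S C west S S ⇒ load eats C load C west S S   [S ::= C load]
load eats C load C west S S ⇒ load eats load load C west S S   [C ::= load]
load eats load load C west S S ⇒ load eats load load S C west west S S   [C ::= S C west]
load eats load load S C west west S S ⇒ load eats load load load C west west S S   [S ::= load]
load eats load load load C west west S S ⇒ load eats load load load load west west S S   [C ::= load]
load eats load load load load west west S S ⇒ load eats load load load load west west load S   [S ::= load]
load eats load load load load west west load S ⇒ load eats load load load load west west load load   [S ::= load]

S ⇒ C S S ⇒ load eats C S S ⇒ load eats S C west S S ⇒ load eats C load C west S S ⇒ load eats load load C west S S ⇒ load eats load load S C west west S S ⇒ load eats load load load C west west S S ⇒ load eats load load load load west west S S ⇒ load eats load load load load west west load S ⇒ load eats load load load load west west load load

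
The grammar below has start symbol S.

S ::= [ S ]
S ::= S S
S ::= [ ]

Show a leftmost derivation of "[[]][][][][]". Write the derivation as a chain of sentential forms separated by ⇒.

S⇒SS⇒SSS⇒SSSS⇒[S]SSS⇒[[]]SSS⇒[[]]SSSS⇒[[]][]SSS⇒[[]][][]SS⇒[[]][][][]S⇒[[]][][][][]

S ⇒ SS   [S ::= S S]
SS ⇒ SSS   [S ::= S S]
SSS ⇒ SSSS   [S ::= S S]
SSSS ⇒ [S]SSS   [S ::= [ S ]]
[S]SSS ⇒ [[]]SSS   [S ::= [ ]]
[[]]SSS ⇒ [[]]SSSS   [S ::= S S]
[[]]SSSS ⇒ [[]][]SSS   [S ::= [ ]]
[[]][]SSS ⇒ [[]][][]SS   [S ::= [ ]]
[[]][][]SS ⇒ [[]][][][]S   [S ::= [ ]]
[[]][][][]S ⇒ [[]][][][][]   [S ::= [ ]]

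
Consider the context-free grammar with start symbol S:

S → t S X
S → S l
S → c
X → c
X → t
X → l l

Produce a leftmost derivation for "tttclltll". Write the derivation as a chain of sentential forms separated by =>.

S => tSX => ttSXX => tttSXXX => tttcXXX => tttcllXX => tttclltX => tttclltll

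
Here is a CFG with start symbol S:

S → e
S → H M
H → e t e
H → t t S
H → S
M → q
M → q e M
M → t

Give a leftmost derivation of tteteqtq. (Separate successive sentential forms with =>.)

S => HM   [S → H M]
HM => SM   [H → S]
SM => HMM   [S → H M]
HMM => ttSMM   [H → t t S]
ttSMM => ttHMMM   [S → H M]
ttHMMM => tteteMMM   [H → e t e]
tteteMMM => tteteqMM   [M → q]
tteteqMM => tteteqtM   [M → t]
tteteqtM => tteteqtq   [M → q]

S=>HM=>SM=>HMM=>ttSMM=>ttHMMM=>tteteMMM=>tteteqMM=>tteteqtM=>tteteqtq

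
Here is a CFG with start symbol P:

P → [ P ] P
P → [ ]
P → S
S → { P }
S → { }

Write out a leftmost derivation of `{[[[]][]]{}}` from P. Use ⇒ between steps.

P⇒S⇒{P}⇒{[P]P}⇒{[[P]P]P}⇒{[[[]]P]P}⇒{[[[]][]]P}⇒{[[[]][]]S}⇒{[[[]][]]{}}

P ⇒ S   [P → S]
S ⇒ {P}   [S → { P }]
{P} ⇒ {[P]P}   [P → [ P ] P]
{[P]P} ⇒ {[[P]P]P}   [P → [ P ] P]
{[[P]P]P} ⇒ {[[[]]P]P}   [P → [ ]]
{[[[]]P]P} ⇒ {[[[]][]]P}   [P → [ ]]
{[[[]][]]P} ⇒ {[[[]][]]S}   [P → S]
{[[[]][]]S} ⇒ {[[[]][]]{}}   [S → { }]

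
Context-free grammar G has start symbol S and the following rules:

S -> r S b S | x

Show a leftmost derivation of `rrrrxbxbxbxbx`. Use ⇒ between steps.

S ⇒ rSbS   [S -> r S b S]
rSbS ⇒ rrSbSbS   [S -> r S b S]
rrSbSbS ⇒ rrrSbSbSbS   [S -> r S b S]
rrrSbSbSbS ⇒ rrrrSbSbSbSbS   [S -> r S b S]
rrrrSbSbSbSbS ⇒ rrrrxbSbSbSbS   [S -> x]
rrrrxbSbSbSbS ⇒ rrrrxbxbSbSbS   [S -> x]
rrrrxbxbSbSbS ⇒ rrrrxbxbxbSbS   [S -> x]
rrrrxbxbxbSbS ⇒ rrrrxbxbxbxbS   [S -> x]
rrrrxbxbxbxbS ⇒ rrrrxbxbxbxbx   [S -> x]

S⇒rSbS⇒rrSbSbS⇒rrrSbSbSbS⇒rrrrSbSbSbSbS⇒rrrrxbSbSbSbS⇒rrrrxbxbSbSbS⇒rrrrxbxbxbSbS⇒rrrrxbxbxbxbS⇒rrrrxbxbxbxbx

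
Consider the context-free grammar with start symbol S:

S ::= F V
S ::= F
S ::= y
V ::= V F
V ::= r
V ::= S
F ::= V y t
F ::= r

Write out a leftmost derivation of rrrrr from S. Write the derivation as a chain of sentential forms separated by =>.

S => FV   [S ::= F V]
FV => rV   [F ::= r]
rV => rVF   [V ::= V F]
rVF => rVFF   [V ::= V F]
rVFF => rSFF   [V ::= S]
rSFF => rFVFF   [S ::= F V]
rFVFF => rrVFF   [F ::= r]
rrVFF => rrrFF   [V ::= r]
rrrFF => rrrrF   [F ::= r]
rrrrF => rrrrr   [F ::= r]

S => FV => rV => rVF => rVFF => rSFF => rFVFF => rrVFF => rrrFF => rrrrF => rrrrr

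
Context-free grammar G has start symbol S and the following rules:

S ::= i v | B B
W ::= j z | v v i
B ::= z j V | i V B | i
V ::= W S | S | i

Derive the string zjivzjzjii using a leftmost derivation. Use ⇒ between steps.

S ⇒ BB   [S ::= B B]
BB ⇒ zjVB   [B ::= z j V]
zjVB ⇒ zjSB   [V ::= S]
zjSB ⇒ zjivB   [S ::= i v]
zjivB ⇒ zjivzjV   [B ::= z j V]
zjivzjV ⇒ zjivzjS   [V ::= S]
zjivzjS ⇒ zjivzjBB   [S ::= B B]
zjivzjBB ⇒ zjivzjzjVB   [B ::= z j V]
zjivzjzjVB ⇒ zjivzjzjiB   [V ::= i]
zjivzjzjiB ⇒ zjivzjzjii   [B ::= i]

S ⇒ BB ⇒ zjVB ⇒ zjSB ⇒ zjivB ⇒ zjivzjV ⇒ zjivzjS ⇒ zjivzjBB ⇒ zjivzjzjVB ⇒ zjivzjzjiB ⇒ zjivzjzjii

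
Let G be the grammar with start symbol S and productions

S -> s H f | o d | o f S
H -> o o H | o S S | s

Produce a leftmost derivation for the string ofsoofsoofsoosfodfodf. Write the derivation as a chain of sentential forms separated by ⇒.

S⇒ofS⇒ofsHf⇒ofsoSSf⇒ofsoofSSf⇒ofsoofsHfSf⇒ofsoofsoSSfSf⇒ofsoofsoofSSfSf⇒ofsoofsoofsHfSfSf⇒ofsoofsoofsooHfSfSf⇒ofsoofsoofsoosfSfSf⇒ofsoofsoofsoosfodfSf⇒ofsoofsoofsoosfodfodf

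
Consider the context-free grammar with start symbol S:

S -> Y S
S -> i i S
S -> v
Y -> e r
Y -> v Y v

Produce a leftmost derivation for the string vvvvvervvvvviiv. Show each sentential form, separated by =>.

S => YS   [S -> Y S]
YS => vYvS   [Y -> v Y v]
vYvS => vvYvvS   [Y -> v Y v]
vvYvvS => vvvYvvvS   [Y -> v Y v]
vvvYvvvS => vvvvYvvvvS   [Y -> v Y v]
vvvvYvvvvS => vvvvvYvvvvvS   [Y -> v Y v]
vvvvvYvvvvvS => vvvvvervvvvvS   [Y -> e r]
vvvvvervvvvvS => vvvvvervvvvviiS   [S -> i i S]
vvvvvervvvvviiS => vvvvvervvvvviiv   [S -> v]

S=>YS=>vYvS=>vvYvvS=>vvvYvvvS=>vvvvYvvvvS=>vvvvvYvvvvvS=>vvvvvervvvvvS=>vvvvvervvvvviiS=>vvvvvervvvvviiv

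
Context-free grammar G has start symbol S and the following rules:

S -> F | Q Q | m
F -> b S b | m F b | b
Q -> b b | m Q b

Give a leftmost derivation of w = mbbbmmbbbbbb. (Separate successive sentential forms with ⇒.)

S⇒F⇒mFb⇒mbSbb⇒mbQQbb⇒mbbbQbb⇒mbbbmQbbb⇒mbbbmmQbbbb⇒mbbbmmbbbbbb

S ⇒ F   [S -> F]
F ⇒ mFb   [F -> m F b]
mFb ⇒ mbSbb   [F -> b S b]
mbSbb ⇒ mbQQbb   [S -> Q Q]
mbQQbb ⇒ mbbbQbb   [Q -> b b]
mbbbQbb ⇒ mbbbmQbbb   [Q -> m Q b]
mbbbmQbbb ⇒ mbbbmmQbbbb   [Q -> m Q b]
mbbbmmQbbbb ⇒ mbbbmmbbbbbb   [Q -> b b]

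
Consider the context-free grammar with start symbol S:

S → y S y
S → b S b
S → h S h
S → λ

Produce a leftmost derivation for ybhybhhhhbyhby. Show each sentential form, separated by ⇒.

S ⇒ ySy ⇒ ybSby ⇒ ybhShby ⇒ ybhySyhby ⇒ ybhybSbyhby ⇒ ybhybhShbyhby ⇒ ybhybhhShhbyhby ⇒ ybhybhhhhbyhby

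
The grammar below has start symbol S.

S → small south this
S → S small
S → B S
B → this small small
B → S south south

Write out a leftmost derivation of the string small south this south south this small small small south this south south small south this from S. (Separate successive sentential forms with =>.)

S => B S => S south south S => small south this south south S => small south this south south B S => small south this south south this small small S => small south this south south this small small B S => small south this south south this small small S south south S => small south this south south this small small small south this south south S => small south this south south this small small small south this south south small south this

S => B S   [S → B S]
B S => S south south S   [B → S south south]
S south south S => small south this south south S   [S → small south this]
small south this south south S => small south this south south B S   [S → B S]
small south this south south B S => small south this south south this small small S   [B → this small small]
small south this south south this small small S => small south this south south this small small B S   [S → B S]
small south this south south this small small B S => small south this south south this small small S south south S   [B → S south south]
small south this south south this small small S south south S => small south this south south this small small small south this south south S   [S → small south this]
small south this south south this small small small south this south south S => small south this south south this small small small south this south south small south this   [S → small south this]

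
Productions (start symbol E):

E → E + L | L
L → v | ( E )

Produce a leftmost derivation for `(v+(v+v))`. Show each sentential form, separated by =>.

E=>L=>(E)=>(E+L)=>(L+L)=>(v+L)=>(v+(E))=>(v+(E+L))=>(v+(L+L))=>(v+(v+L))=>(v+(v+v))

E => L   [E → L]
L => (E)   [L → ( E )]
(E) => (E+L)   [E → E + L]
(E+L) => (L+L)   [E → L]
(L+L) => (v+L)   [L → v]
(v+L) => (v+(E))   [L → ( E )]
(v+(E)) => (v+(E+L))   [E → E + L]
(v+(E+L)) => (v+(L+L))   [E → L]
(v+(L+L)) => (v+(v+L))   [L → v]
(v+(v+L)) => (v+(v+v))   [L → v]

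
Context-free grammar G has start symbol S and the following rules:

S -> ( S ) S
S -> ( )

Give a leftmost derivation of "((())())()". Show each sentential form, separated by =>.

S => (S)S => ((S)S)S => ((())S)S => ((())())S => ((())())()

S => (S)S   [S -> ( S ) S]
(S)S => ((S)S)S   [S -> ( S ) S]
((S)S)S => ((())S)S   [S -> ( )]
((())S)S => ((())())S   [S -> ( )]
((())())S => ((())())()   [S -> ( )]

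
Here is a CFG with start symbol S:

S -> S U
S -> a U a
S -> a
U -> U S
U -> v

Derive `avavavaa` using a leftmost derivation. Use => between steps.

S=>aUa=>aUSa=>aUSSa=>avSSa=>avSUSa=>avaUaUSa=>avavaUSa=>avavavSa=>avavavaa

S => aUa   [S -> a U a]
aUa => aUSa   [U -> U S]
aUSa => aUSSa   [U -> U S]
aUSSa => avSSa   [U -> v]
avSSa => avSUSa   [S -> S U]
avSUSa => avaUaUSa   [S -> a U a]
avaUaUSa => avavaUSa   [U -> v]
avavaUSa => avavavSa   [U -> v]
avavavSa => avavavaa   [S -> a]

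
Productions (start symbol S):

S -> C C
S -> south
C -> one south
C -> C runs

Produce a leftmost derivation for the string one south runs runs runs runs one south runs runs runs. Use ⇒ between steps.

S ⇒ C C ⇒ C runs C ⇒ C runs runs C ⇒ C runs runs runs C ⇒ C runs runs runs runs C ⇒ one south runs runs runs runs C ⇒ one south runs runs runs runs C runs ⇒ one south runs runs runs runs C runs runs ⇒ one south runs runs runs runs C runs runs runs ⇒ one south runs runs runs runs one south runs runs runs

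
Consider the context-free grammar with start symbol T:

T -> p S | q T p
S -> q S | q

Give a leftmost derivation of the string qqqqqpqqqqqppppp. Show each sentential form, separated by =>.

T => qTp => qqTpp => qqqTppp => qqqqTpppp => qqqqqTppppp => qqqqqpSppppp => qqqqqpqSppppp => qqqqqpqqSppppp => qqqqqpqqqSppppp => qqqqqpqqqqSppppp => qqqqqpqqqqqppppp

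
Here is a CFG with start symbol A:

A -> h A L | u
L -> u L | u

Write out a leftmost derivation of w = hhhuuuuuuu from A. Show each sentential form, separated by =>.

A => hAL   [A -> h A L]
hAL => hhALL   [A -> h A L]
hhALL => hhhALLL   [A -> h A L]
hhhALLL => hhhuLLL   [A -> u]
hhhuLLL => hhhuuLLL   [L -> u L]
hhhuuLLL => hhhuuuLL   [L -> u]
hhhuuuLL => hhhuuuuLL   [L -> u L]
hhhuuuuLL => hhhuuuuuLL   [L -> u L]
hhhuuuuuLL => hhhuuuuuuL   [L -> u]
hhhuuuuuuL => hhhuuuuuuu   [L -> u]

A=>hAL=>hhALL=>hhhALLL=>hhhuLLL=>hhhuuLLL=>hhhuuuLL=>hhhuuuuLL=>hhhuuuuuLL=>hhhuuuuuuL=>hhhuuuuuuu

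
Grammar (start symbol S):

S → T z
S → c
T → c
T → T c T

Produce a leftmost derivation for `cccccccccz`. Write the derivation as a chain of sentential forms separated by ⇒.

S ⇒ Tz   [S → T z]
Tz ⇒ TcTz   [T → T c T]
TcTz ⇒ TcTcTz   [T → T c T]
TcTcTz ⇒ TcTcTcTz   [T → T c T]
TcTcTcTz ⇒ TcTcTcTcTz   [T → T c T]
TcTcTcTcTz ⇒ ccTcTcTcTz   [T → c]
ccTcTcTcTz ⇒ ccccTcTcTz   [T → c]
ccccTcTcTz ⇒ ccccccTcTz   [T → c]
ccccccTcTz ⇒ ccccccccTz   [T → c]
ccccccccTz ⇒ cccccccccz   [T → c]

S ⇒ Tz ⇒ TcTz ⇒ TcTcTz ⇒ TcTcTcTz ⇒ TcTcTcTcTz ⇒ ccTcTcTcTz ⇒ ccccTcTcTz ⇒ ccccccTcTz ⇒ ccccccccTz ⇒ cccccccccz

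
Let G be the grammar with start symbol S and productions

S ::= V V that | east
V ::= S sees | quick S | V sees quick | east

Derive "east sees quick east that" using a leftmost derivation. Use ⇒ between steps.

S ⇒ V V that ⇒ S sees V that ⇒ east sees V that ⇒ east sees quick S that ⇒ east sees quick east that

S ⇒ V V that   [S ::= V V that]
V V that ⇒ S sees V that   [V ::= S sees]
S sees V that ⇒ east sees V that   [S ::= east]
east sees V that ⇒ east sees quick S that   [V ::= quick S]
east sees quick S that ⇒ east sees quick east that   [S ::= east]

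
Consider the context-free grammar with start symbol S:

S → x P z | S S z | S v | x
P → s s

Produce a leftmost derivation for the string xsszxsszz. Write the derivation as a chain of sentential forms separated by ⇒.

S ⇒ SSz   [S → S S z]
SSz ⇒ xPzSz   [S → x P z]
xPzSz ⇒ xsszSz   [P → s s]
xsszSz ⇒ xsszxPzz   [S → x P z]
xsszxPzz ⇒ xsszxsszz   [P → s s]

S ⇒ SSz ⇒ xPzSz ⇒ xsszSz ⇒ xsszxPzz ⇒ xsszxsszz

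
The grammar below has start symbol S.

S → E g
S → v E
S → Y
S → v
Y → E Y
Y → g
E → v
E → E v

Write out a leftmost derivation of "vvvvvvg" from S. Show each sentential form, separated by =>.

S=>Y=>EY=>vY=>vEY=>vEvY=>vEvvY=>vEvvvY=>vEvvvvY=>vvvvvvY=>vvvvvvg

S => Y   [S → Y]
Y => EY   [Y → E Y]
EY => vY   [E → v]
vY => vEY   [Y → E Y]
vEY => vEvY   [E → E v]
vEvY => vEvvY   [E → E v]
vEvvY => vEvvvY   [E → E v]
vEvvvY => vEvvvvY   [E → E v]
vEvvvvY => vvvvvvY   [E → v]
vvvvvvY => vvvvvvg   [Y → g]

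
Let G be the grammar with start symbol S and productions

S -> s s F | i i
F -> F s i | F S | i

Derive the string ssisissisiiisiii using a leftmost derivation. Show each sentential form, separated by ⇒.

S ⇒ ssF ⇒ ssFS ⇒ ssFsiS ⇒ ssFSsiS ⇒ ssFsiSsiS ⇒ ssisiSsiS ⇒ ssisissFsiS ⇒ ssisissFSsiS ⇒ ssisissFsiSsiS ⇒ ssisissisiSsiS ⇒ ssisissisiiisiS ⇒ ssisissisiiisiii

S ⇒ ssF   [S -> s s F]
ssF ⇒ ssFS   [F -> F S]
ssFS ⇒ ssFsiS   [F -> F s i]
ssFsiS ⇒ ssFSsiS   [F -> F S]
ssFSsiS ⇒ ssFsiSsiS   [F -> F s i]
ssFsiSsiS ⇒ ssisiSsiS   [F -> i]
ssisiSsiS ⇒ ssisissFsiS   [S -> s s F]
ssisissFsiS ⇒ ssisissFSsiS   [F -> F S]
ssisissFSsiS ⇒ ssisissFsiSsiS   [F -> F s i]
ssisissFsiSsiS ⇒ ssisissisiSsiS   [F -> i]
ssisissisiSsiS ⇒ ssisissisiiisiS   [S -> i i]
ssisissisiiisiS ⇒ ssisissisiiisiii   [S -> i i]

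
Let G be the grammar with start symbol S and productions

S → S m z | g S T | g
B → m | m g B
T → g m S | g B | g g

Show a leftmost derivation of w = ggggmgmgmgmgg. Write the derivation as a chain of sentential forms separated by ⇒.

S ⇒ gST   [S → g S T]
gST ⇒ ggSTT   [S → g S T]
ggSTT ⇒ gggTT   [S → g]
gggTT ⇒ ggggBT   [T → g B]
ggggBT ⇒ ggggmgBT   [B → m g B]
ggggmgBT ⇒ ggggmgmgBT   [B → m g B]
ggggmgmgBT ⇒ ggggmgmgmgBT   [B → m g B]
ggggmgmgmgBT ⇒ ggggmgmgmgmT   [B → m]
ggggmgmgmgmT ⇒ ggggmgmgmgmgg   [T → g g]

S ⇒ gST ⇒ ggSTT ⇒ gggTT ⇒ ggggBT ⇒ ggggmgBT ⇒ ggggmgmgBT ⇒ ggggmgmgmgBT ⇒ ggggmgmgmgmT ⇒ ggggmgmgmgmgg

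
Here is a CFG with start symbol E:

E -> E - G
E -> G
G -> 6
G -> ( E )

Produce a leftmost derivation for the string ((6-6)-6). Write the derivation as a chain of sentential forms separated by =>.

E => G => (E) => (E-G) => (G-G) => ((E)-G) => ((E-G)-G) => ((G-G)-G) => ((6-G)-G) => ((6-6)-G) => ((6-6)-6)

E => G   [E -> G]
G => (E)   [G -> ( E )]
(E) => (E-G)   [E -> E - G]
(E-G) => (G-G)   [E -> G]
(G-G) => ((E)-G)   [G -> ( E )]
((E)-G) => ((E-G)-G)   [E -> E - G]
((E-G)-G) => ((G-G)-G)   [E -> G]
((G-G)-G) => ((6-G)-G)   [G -> 6]
((6-G)-G) => ((6-6)-G)   [G -> 6]
((6-6)-G) => ((6-6)-6)   [G -> 6]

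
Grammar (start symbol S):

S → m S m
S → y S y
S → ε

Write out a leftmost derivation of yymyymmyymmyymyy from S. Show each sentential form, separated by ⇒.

S ⇒ ySy   [S → y S y]
ySy ⇒ yySyy   [S → y S y]
yySyy ⇒ yymSmyy   [S → m S m]
yymSmyy ⇒ yymySymyy   [S → y S y]
yymySymyy ⇒ yymyySyymyy   [S → y S y]
yymyySyymyy ⇒ yymyymSmyymyy   [S → m S m]
yymyymSmyymyy ⇒ yymyymmSmmyymyy   [S → m S m]
yymyymmSmmyymyy ⇒ yymyymmySymmyymyy   [S → y S y]
yymyymmySymmyymyy ⇒ yymyymmyymmyymyy   [S → ε]

S ⇒ ySy ⇒ yySyy ⇒ yymSmyy ⇒ yymySymyy ⇒ yymyySyymyy ⇒ yymyymSmyymyy ⇒ yymyymmSmmyymyy ⇒ yymyymmySymmyymyy ⇒ yymyymmyymmyymyy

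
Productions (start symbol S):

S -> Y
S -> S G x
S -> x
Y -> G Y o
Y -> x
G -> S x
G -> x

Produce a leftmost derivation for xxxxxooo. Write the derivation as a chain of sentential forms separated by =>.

S => Y => GYo => SxYo => YxYo => xxYo => xxGYoo => xxxYoo => xxxGYooo => xxxxYooo => xxxxxooo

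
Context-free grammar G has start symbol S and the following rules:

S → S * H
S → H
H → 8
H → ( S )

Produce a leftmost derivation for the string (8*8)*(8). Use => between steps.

S => S*H   [S → S * H]
S*H => H*H   [S → H]
H*H => (S)*H   [H → ( S )]
(S)*H => (S*H)*H   [S → S * H]
(S*H)*H => (H*H)*H   [S → H]
(H*H)*H => (8*H)*H   [H → 8]
(8*H)*H => (8*8)*H   [H → 8]
(8*8)*H => (8*8)*(S)   [H → ( S )]
(8*8)*(S) => (8*8)*(H)   [S → H]
(8*8)*(H) => (8*8)*(8)   [H → 8]

S => S*H => H*H => (S)*H => (S*H)*H => (H*H)*H => (8*H)*H => (8*8)*H => (8*8)*(S) => (8*8)*(H) => (8*8)*(8)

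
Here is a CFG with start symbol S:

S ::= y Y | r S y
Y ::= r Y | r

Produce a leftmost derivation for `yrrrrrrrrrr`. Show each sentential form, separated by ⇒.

S ⇒ yY ⇒ yrY ⇒ yrrY ⇒ yrrrY ⇒ yrrrrY ⇒ yrrrrrY ⇒ yrrrrrrY ⇒ yrrrrrrrY ⇒ yrrrrrrrrY ⇒ yrrrrrrrrrY ⇒ yrrrrrrrrrr

S ⇒ yY   [S ::= y Y]
yY ⇒ yrY   [Y ::= r Y]
yrY ⇒ yrrY   [Y ::= r Y]
yrrY ⇒ yrrrY   [Y ::= r Y]
yrrrY ⇒ yrrrrY   [Y ::= r Y]
yrrrrY ⇒ yrrrrrY   [Y ::= r Y]
yrrrrrY ⇒ yrrrrrrY   [Y ::= r Y]
yrrrrrrY ⇒ yrrrrrrrY   [Y ::= r Y]
yrrrrrrrY ⇒ yrrrrrrrrY   [Y ::= r Y]
yrrrrrrrrY ⇒ yrrrrrrrrrY   [Y ::= r Y]
yrrrrrrrrrY ⇒ yrrrrrrrrrr   [Y ::= r]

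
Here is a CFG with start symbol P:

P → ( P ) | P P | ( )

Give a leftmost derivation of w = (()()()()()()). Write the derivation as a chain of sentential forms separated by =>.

P => (P) => (PP) => (PPP) => (PPPP) => (PPPPP) => (PPPPPP) => (()PPPPP) => (()()PPPP) => (()()()PPP) => (()()()()PP) => (()()()()()P) => (()()()()()())

P => (P)   [P → ( P )]
(P) => (PP)   [P → P P]
(PP) => (PPP)   [P → P P]
(PPP) => (PPPP)   [P → P P]
(PPPP) => (PPPPP)   [P → P P]
(PPPPP) => (PPPPPP)   [P → P P]
(PPPPPP) => (()PPPPP)   [P → ( )]
(()PPPPP) => (()()PPPP)   [P → ( )]
(()()PPPP) => (()()()PPP)   [P → ( )]
(()()()PPP) => (()()()()PP)   [P → ( )]
(()()()()PP) => (()()()()()P)   [P → ( )]
(()()()()()P) => (()()()()()())   [P → ( )]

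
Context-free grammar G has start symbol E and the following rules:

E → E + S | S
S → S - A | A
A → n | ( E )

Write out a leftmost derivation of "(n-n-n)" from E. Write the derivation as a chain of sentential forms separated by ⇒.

E ⇒ S   [E → S]
S ⇒ A   [S → A]
A ⇒ (E)   [A → ( E )]
(E) ⇒ (S)   [E → S]
(S) ⇒ (S-A)   [S → S - A]
(S-A) ⇒ (S-A-A)   [S → S - A]
(S-A-A) ⇒ (A-A-A)   [S → A]
(A-A-A) ⇒ (n-A-A)   [A → n]
(n-A-A) ⇒ (n-n-A)   [A → n]
(n-n-A) ⇒ (n-n-n)   [A → n]

E ⇒ S ⇒ A ⇒ (E) ⇒ (S) ⇒ (S-A) ⇒ (S-A-A) ⇒ (A-A-A) ⇒ (n-A-A) ⇒ (n-n-A) ⇒ (n-n-n)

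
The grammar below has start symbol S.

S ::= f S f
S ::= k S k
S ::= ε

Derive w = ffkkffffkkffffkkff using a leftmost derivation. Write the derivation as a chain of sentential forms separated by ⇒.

S ⇒ fSf   [S ::= f S f]
fSf ⇒ ffSff   [S ::= f S f]
ffSff ⇒ ffkSkff   [S ::= k S k]
ffkSkff ⇒ ffkkSkkff   [S ::= k S k]
ffkkSkkff ⇒ ffkkfSfkkff   [S ::= f S f]
ffkkfSfkkff ⇒ ffkkffSffkkff   [S ::= f S f]
ffkkffSffkkff ⇒ ffkkfffSfffkkff   [S ::= f S f]
ffkkfffSfffkkff ⇒ ffkkffffSffffkkff   [S ::= f S f]
ffkkffffSffffkkff ⇒ ffkkffffkSkffffkkff   [S ::= k S k]
ffkkffffkSkffffkkff ⇒ ffkkffffkkffffkkff   [S ::= ε]

S⇒fSf⇒ffSff⇒ffkSkff⇒ffkkSkkff⇒ffkkfSfkkff⇒ffkkffSffkkff⇒ffkkfffSfffkkff⇒ffkkffffSffffkkff⇒ffkkffffkSkffffkkff⇒ffkkffffkkffffkkff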